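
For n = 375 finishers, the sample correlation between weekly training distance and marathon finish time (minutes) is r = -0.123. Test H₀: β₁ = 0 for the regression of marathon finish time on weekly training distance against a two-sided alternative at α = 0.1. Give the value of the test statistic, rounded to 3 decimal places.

t = r·√(n − 2)/√(1 − r²) = -0.123·√373/√0.984871 = -2.394.
df = n − 2 = 373.
Two-sided p ≈ 0.0172, which is < 0.1, so reject H₀.
There is evidence of a linear association between weekly training distance and marathon finish time.

t = -2.394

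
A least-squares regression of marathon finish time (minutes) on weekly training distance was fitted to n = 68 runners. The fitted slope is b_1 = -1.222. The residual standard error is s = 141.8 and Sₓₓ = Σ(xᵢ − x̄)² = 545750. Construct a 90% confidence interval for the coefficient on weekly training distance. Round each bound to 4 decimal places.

(-1.5422, -0.9018)

SE(b_1) = s/√Sₓₓ = 141.8/√545750 = 0.191946.
df = n − 2 = 66.
t* = t_{0.05, 66} = 1.668271.
Margin = t* × SE = 1.668271 × 0.191946 = 0.320218.
CI: -1.222 ± 0.320218 → (-1.5422, -0.9018).
With 90% confidence, each one-unit increase in weekly training distance is associated with a change of between -1.5422 and -0.9018 minutes in marathon finish time.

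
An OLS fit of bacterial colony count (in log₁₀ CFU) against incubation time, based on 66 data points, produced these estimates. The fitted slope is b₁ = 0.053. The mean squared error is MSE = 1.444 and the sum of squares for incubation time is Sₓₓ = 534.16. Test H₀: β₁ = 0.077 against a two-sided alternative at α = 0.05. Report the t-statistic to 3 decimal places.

t = -0.462

SE(b₁) = √(MSE/Sₓₓ) = √(1.444/534.16) = 0.0519934.
t = (0.053 − 0.077) / 0.0519934 = -0.462.
df = n − 2 = 64.
Two-sided p ≈ 0.6459, which is ≥ 0.05, so fail to reject H₀.
The data are consistent with a true slope of 0.077 log₁₀ CFU per unit of incubation time.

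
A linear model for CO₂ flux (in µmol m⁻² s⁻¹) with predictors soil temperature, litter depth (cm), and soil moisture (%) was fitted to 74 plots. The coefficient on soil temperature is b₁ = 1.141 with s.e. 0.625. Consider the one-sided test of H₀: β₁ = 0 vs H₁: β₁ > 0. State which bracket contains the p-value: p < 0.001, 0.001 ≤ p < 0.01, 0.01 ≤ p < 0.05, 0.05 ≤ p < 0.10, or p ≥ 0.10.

t = 1.141 / 0.625 = 1.826.
df = n − k − 1 = 74 − 3 − 1 = 70.
One-sided p = P(T_{70} > t) ≈ 0.0361.
So 0.01 ≤ p < 0.05.

0.01 ≤ p < 0.05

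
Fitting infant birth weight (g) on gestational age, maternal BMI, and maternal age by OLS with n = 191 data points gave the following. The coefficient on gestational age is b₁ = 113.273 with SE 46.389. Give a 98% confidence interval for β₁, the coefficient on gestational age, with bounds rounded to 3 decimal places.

df = n − k − 1 = 191 − 3 − 1 = 187.
t* = t_{0.01, 187} = 2.346454.
Margin = t* × SE = 2.346454 × 46.389 = 108.84966.
CI: 113.273 ± 108.84966 → (4.423, 222.123).
With 98% confidence, each one-unit increase in gestational age is associated with a change of between 4.423 and 222.123 g in infant birth weight, holding the other predictors fixed.

(4.423, 222.123)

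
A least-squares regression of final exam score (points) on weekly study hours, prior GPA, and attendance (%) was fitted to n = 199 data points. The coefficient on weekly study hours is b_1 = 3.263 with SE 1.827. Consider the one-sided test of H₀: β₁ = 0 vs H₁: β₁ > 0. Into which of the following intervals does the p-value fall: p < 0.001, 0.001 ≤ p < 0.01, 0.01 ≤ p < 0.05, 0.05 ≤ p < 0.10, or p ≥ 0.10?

0.01 ≤ p < 0.05

t = 3.263 / 1.827 = 1.786.
df = n − k − 1 = 199 − 3 − 1 = 195.
One-sided p = P(T_{195} > t) ≈ 0.0378.
So 0.01 ≤ p < 0.05.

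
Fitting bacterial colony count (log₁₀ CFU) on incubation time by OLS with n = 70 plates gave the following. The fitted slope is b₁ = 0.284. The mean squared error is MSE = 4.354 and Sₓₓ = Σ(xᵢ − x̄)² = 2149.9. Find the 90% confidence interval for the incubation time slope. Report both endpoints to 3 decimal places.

(0.209, 0.359)

SE(b₁) = √(MSE/Sₓₓ) = √(4.354/2149.9) = 0.0450023.
df = n − 2 = 68.
t* = t_{0.05, 68} = 1.667572.
Margin = t* × SE = 1.667572 × 0.0450023 = 0.07504.
CI: 0.284 ± 0.07504 → (0.209, 0.359).
With 90% confidence, each one-unit increase in incubation time is associated with a change of between 0.209 and 0.359 log₁₀ CFU in bacterial colony count.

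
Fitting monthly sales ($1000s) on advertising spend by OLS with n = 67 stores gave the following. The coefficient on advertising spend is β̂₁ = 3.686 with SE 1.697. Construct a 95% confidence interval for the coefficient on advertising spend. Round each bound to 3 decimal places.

df = n − 2 = 67 − 2 = 65.
t* = t_{0.025, 65} = 1.997138.
Margin = t* × SE = 1.997138 × 1.697 = 3.38914.
CI: 3.686 ± 3.38914 → (0.297, 7.075).
With 95% confidence, each one-unit increase in advertising spend is associated with a change of between 0.297 and 7.075 $1000s in monthly sales.

(0.297, 7.075)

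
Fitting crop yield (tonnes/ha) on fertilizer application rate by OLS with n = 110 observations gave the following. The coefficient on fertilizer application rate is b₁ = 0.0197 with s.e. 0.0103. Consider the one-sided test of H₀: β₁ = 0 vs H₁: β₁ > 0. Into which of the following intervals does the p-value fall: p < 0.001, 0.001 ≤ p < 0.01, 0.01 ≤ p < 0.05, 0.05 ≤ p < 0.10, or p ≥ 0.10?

t = 0.0197 / 0.0103 = 1.913.
df = n − 2 = 110 − 2 = 108.
One-sided p = P(T_{108} > t) ≈ 0.0292.
So 0.01 ≤ p < 0.05.

0.01 ≤ p < 0.05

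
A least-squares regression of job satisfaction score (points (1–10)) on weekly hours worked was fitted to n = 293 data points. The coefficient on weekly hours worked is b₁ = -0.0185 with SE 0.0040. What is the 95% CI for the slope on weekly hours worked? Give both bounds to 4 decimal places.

(-0.0264, -0.0106)

df = n − 2 = 293 − 2 = 291.
t* = t_{0.025, 291} = 1.96815.
Margin = t* × SE = 1.96815 × 0.0040 = 0.007873.
CI: -0.0185 ± 0.007873 → (-0.0264, -0.0106).
With 95% confidence, each one-unit increase in weekly hours worked is associated with a change of between -0.0264 and -0.0106 points (1–10) in job satisfaction score.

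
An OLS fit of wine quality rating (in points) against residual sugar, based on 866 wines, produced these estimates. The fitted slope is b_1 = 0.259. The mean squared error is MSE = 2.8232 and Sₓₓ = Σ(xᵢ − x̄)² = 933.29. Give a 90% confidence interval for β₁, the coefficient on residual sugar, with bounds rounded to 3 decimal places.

SE(b_1) = √(MSE/Sₓₓ) = √(2.8232/933.29) = 0.055.
df = n − 2 = 864.
t* = t_{0.05, 864} = 1.646619.
Margin = t* × SE = 1.646619 × 0.055 = 0.09056.
CI: 0.259 ± 0.09056 → (0.168, 0.350).
With 90% confidence, each one-unit increase in residual sugar is associated with a change of between 0.168 and 0.350 points in wine quality rating.

(0.168, 0.350)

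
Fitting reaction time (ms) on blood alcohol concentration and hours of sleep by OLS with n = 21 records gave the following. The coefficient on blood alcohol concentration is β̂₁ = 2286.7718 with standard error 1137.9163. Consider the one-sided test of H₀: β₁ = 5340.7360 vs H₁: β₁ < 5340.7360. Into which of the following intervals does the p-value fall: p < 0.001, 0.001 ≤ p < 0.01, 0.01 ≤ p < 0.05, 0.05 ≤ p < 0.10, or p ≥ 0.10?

0.001 ≤ p < 0.01

t = (2286.7718 − 5340.7360) / 1137.9163 = -2.684.
df = n − k − 1 = 21 − 2 − 1 = 18.
One-sided p = P(T_{18} < t) ≈ 0.0076.
So 0.001 ≤ p < 0.01.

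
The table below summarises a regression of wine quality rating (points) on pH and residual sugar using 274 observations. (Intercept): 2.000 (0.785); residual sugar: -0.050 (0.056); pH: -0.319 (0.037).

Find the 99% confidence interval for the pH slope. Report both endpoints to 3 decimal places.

Read off: b = -0.319, SE = 0.037 for pH.
df = n − k − 1 = 274 − 2 − 1 = 271.
t* = t_{0.005, 271} = 2.594092.
Margin = t* × SE = 2.594092 × 0.037 = 0.09598.
CI: -0.319 ± 0.09598 → (-0.415, -0.223).

(-0.415, -0.223)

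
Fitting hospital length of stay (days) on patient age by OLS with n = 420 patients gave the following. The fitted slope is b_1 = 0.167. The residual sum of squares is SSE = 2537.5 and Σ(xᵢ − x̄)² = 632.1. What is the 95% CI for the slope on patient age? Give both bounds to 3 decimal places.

MSE = SSE/(n − 2) = 2537.5/418 = 6.07057.
SE(b_1) = √(MSE/Sₓₓ) = √(6.07057/632.1) = 0.0979991.
df = n − 2 = 418.
t* = t_{0.025, 418} = 1.965655.
Margin = t* × SE = 1.965655 × 0.0979991 = 0.19263.
CI: 0.167 ± 0.19263 → (-0.026, 0.360).
With 95% confidence, each one-unit increase in patient age is associated with a change of between -0.026 and 0.360 days in hospital length of stay.

(-0.026, 0.360)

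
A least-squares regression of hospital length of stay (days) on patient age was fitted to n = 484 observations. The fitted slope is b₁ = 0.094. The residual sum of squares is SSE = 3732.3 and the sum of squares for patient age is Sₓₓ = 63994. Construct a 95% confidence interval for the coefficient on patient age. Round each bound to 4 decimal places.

MSE = SSE/(n − 2) = 3732.3/482 = 7.74336.
SE(b₁) = √(MSE/Sₓₓ) = √(7.74336/63994) = 0.0110001.
df = n − 2 = 482.
t* = t_{0.025, 482} = 1.964898.
Margin = t* × SE = 1.964898 × 0.0110001 = 0.021614.
CI: 0.094 ± 0.021614 → (0.0724, 0.1156).
With 95% confidence, each one-unit increase in patient age is associated with a change of between 0.0724 and 0.1156 days in hospital length of stay.

(0.0724, 0.1156)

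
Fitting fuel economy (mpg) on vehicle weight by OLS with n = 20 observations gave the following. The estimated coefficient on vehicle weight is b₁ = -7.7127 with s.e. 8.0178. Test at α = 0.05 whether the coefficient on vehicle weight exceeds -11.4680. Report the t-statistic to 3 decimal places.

H₀: β₁ = -11.4680 vs H₁: β₁ > -11.4680.
t = (b₁ − β₁⁰)/SE = (-7.7127 − (-11.4680)) / 8.0178 = 0.468.
df = n − 2 = 20 − 2 = 18.
One-sided p ≈ 0.3226, which is ≥ 0.05, so fail to reject H₀.
The data do not give significant evidence that the true slope on vehicle weight exceeds -11.4680 mpg per unit.

t = 0.468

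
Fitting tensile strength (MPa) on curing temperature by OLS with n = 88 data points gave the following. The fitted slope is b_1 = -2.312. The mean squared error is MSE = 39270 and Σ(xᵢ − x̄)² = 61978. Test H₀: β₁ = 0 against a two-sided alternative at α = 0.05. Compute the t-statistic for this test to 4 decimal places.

t = -2.9045

SE(b_1) = √(MSE/Sₓₓ) = √(39270/61978) = 0.795997.
t = -2.312 / 0.795997 = -2.9045.
df = n − 2 = 86.
Two-sided p ≈ 0.0047, which is < 0.05, so reject H₀.
There is evidence that curing temperature is associated with tensile strength.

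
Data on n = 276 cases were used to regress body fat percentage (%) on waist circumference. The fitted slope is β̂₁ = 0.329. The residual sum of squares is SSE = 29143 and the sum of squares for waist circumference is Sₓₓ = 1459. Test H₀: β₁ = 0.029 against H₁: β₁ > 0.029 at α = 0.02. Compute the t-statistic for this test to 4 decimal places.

MSE = SSE/(n − 2) = 29143/274 = 106.361.
SE(β̂₁) = √(MSE/Sₓₓ) = √(106.361/1459) = 0.27.
t = (0.329 − 0.029) / 0.27 = 1.1111.
df = n − 2 = 274.
One-sided p ≈ 0.1337, which is ≥ 0.02, so fail to reject H₀.
The data do not give significant evidence that the true slope on waist circumference exceeds 0.029 % per unit.

t = 1.1111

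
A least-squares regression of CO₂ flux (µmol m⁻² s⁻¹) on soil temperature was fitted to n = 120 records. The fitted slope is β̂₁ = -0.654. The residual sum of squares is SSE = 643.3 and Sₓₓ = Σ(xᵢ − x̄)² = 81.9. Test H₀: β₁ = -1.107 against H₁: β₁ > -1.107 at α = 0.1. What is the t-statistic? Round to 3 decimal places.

t = 1.756

MSE = SSE/(n − 2) = 643.3/118 = 5.45169.
SE(β̂₁) = √(MSE/Sₓₓ) = √(5.45169/81.9) = 0.258002.
t = (-0.654 − (-1.107)) / 0.258002 = 1.756.
df = n − 2 = 118.
One-sided p ≈ 0.0409, which is < 0.1, so reject H₀.
There is evidence that the true slope on soil temperature exceeds -1.107 µmol m⁻² s⁻¹ per unit.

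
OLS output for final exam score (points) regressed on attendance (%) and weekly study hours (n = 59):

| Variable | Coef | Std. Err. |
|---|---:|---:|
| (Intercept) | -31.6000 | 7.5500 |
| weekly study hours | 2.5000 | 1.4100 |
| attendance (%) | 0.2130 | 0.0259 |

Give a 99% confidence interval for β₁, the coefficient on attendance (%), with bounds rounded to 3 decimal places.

(0.144, 0.282)

Read off: b = 0.2130, SE = 0.0259 for attendance (%).
df = n − k − 1 = 59 − 2 − 1 = 56.
t* = t_{0.005, 56} = 2.666512.
Margin = t* × SE = 2.666512 × 0.0259 = 0.06906.
CI: 0.2130 ± 0.06906 → (0.144, 0.282).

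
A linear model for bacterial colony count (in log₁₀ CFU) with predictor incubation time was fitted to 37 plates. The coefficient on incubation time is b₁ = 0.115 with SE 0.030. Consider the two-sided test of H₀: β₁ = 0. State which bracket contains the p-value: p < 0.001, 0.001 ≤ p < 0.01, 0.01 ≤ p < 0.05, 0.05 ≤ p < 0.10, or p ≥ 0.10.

t = 0.115 / 0.030 = 3.833.
df = n − 2 = 37 − 2 = 35.
Two-sided p = 2·P(T_{35} > |t|) ≈ 0.0005.
So p < 0.001.

p < 0.001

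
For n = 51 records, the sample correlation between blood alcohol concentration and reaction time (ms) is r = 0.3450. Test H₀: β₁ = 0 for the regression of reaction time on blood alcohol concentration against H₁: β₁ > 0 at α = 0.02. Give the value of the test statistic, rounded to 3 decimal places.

t = 2.573

t = r·√(n − 2)/√(1 − r²) = 0.3450·√49/√0.880975 = 2.573.
df = n − 2 = 49.
One-sided p ≈ 0.0066, which is < 0.02, so reject H₀.
There is evidence of a linear association between blood alcohol concentration and reaction time.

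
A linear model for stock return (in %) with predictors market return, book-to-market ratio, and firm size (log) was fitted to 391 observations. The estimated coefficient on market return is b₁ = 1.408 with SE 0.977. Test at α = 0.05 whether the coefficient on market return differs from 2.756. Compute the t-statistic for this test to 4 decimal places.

H₀: β₁ = 2.756 vs H₁: β₁ ≠ 2.756.
t = (b₁ − β₁⁰)/SE = (1.408 − 2.756) / 0.977 = -1.3797.
df = n − k − 1 = 391 − 3 − 1 = 387.
Two-sided p ≈ 0.1685, which is ≥ 0.05, so fail to reject H₀.
The data are consistent with a true slope of 2.756 % per unit of market return, holding the other predictors fixed.

t = -1.3797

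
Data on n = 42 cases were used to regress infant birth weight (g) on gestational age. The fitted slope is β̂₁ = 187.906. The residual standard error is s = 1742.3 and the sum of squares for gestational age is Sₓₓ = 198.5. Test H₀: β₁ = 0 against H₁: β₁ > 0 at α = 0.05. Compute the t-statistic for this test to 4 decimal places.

t = 1.5195

SE(β̂₁) = s/√Sₓₓ = 1742.3/√198.5 = 123.664.
t = 187.906 / 123.664 = 1.5195.
df = n − 2 = 40.
One-sided p ≈ 0.0683, which is ≥ 0.05, so fail to reject H₀.
The data do not give significant evidence that the true slope on gestational age is positive.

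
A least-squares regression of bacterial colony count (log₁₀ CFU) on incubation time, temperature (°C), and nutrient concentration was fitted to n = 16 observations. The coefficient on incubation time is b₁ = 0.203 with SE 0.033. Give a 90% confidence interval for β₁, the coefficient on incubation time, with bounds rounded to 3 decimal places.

df = n − k − 1 = 16 − 3 − 1 = 12.
t* = t_{0.05, 12} = 1.782288.
Margin = t* × SE = 1.782288 × 0.033 = 0.05882.
CI: 0.203 ± 0.05882 → (0.144, 0.262).
With 90% confidence, each one-unit increase in incubation time is associated with a change of between 0.144 and 0.262 log₁₀ CFU in bacterial colony count, holding the other predictors fixed.

(0.144, 0.262)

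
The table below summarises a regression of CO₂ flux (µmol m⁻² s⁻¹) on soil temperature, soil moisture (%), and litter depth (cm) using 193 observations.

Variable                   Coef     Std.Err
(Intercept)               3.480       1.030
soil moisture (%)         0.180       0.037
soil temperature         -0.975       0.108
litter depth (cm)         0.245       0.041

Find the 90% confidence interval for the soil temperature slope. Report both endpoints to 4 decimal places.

Read off: b = -0.975, SE = 0.108 for soil temperature.
df = n − k − 1 = 193 − 3 − 1 = 189.
t* = t_{0.05, 189} = 1.652956.
Margin = t* × SE = 1.652956 × 0.108 = 0.178519.
CI: -0.975 ± 0.178519 → (-1.1535, -0.7965).

(-1.1535, -0.7965)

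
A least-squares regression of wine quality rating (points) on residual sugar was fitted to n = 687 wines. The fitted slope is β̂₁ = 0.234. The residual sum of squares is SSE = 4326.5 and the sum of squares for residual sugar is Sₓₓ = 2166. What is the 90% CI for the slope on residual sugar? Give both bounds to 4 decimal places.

(0.1451, 0.3229)

MSE = SSE/(n − 2) = 4326.5/685 = 6.31606.
SE(β̂₁) = √(MSE/Sₓₓ) = √(6.31606/2166) = 0.054.
df = n − 2 = 685.
t* = t_{0.05, 685} = 1.647081.
Margin = t* × SE = 1.647081 × 0.054 = 0.088942.
CI: 0.234 ± 0.088942 → (0.1451, 0.3229).
With 90% confidence, each one-unit increase in residual sugar is associated with a change of between 0.1451 and 0.3229 points in wine quality rating.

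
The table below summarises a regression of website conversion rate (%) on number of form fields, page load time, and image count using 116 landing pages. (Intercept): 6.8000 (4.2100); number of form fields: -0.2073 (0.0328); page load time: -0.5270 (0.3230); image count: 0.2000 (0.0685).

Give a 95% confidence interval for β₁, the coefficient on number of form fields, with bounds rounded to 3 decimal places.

(-0.272, -0.142)

Read off: b = -0.2073, SE = 0.0328 for number of form fields.
df = n − k − 1 = 116 − 3 − 1 = 112.
t* = t_{0.025, 112} = 1.981372.
Margin = t* × SE = 1.981372 × 0.0328 = 0.06499.
CI: -0.2073 ± 0.06499 → (-0.272, -0.142).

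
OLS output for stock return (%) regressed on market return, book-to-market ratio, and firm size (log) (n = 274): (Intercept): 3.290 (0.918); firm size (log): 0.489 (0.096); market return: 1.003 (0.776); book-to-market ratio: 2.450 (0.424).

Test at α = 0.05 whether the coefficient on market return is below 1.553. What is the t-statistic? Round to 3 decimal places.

t = -0.709

Read off: b = 1.003, SE = 0.776 for market return.
H₀: β₁ = 1.553 vs H₁: β₁ < 1.553.
t = (1.003 − 1.553) / 0.776 = -0.709.
df = n − k − 1 = 274 − 3 − 1 = 270.
One-sided p ≈ 0.2395, which is ≥ 0.05, so fail to reject H₀.
The data do not give significant evidence that the true slope on market return is below 1.553 % per unit, holding the other predictors fixed.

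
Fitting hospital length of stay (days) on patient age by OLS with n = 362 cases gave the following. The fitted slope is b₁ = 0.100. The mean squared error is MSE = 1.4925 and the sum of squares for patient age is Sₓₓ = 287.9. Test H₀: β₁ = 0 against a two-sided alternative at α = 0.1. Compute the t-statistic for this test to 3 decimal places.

SE(b₁) = √(MSE/Sₓₓ) = √(1.4925/287.9) = 0.0720006.
t = 0.100 / 0.0720006 = 1.389.
df = n − 2 = 360.
Two-sided p ≈ 0.1657, which is ≥ 0.1, so fail to reject H₀.
The data do not give significant evidence of an association between patient age and hospital length of stay.

t = 1.389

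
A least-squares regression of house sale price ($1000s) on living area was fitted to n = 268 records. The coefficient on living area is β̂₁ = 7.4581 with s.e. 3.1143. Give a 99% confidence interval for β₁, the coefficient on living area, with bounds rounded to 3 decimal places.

(-0.622, 15.538)

df = n − 2 = 268 − 2 = 266.
t* = t_{0.005, 266} = 2.594438.
Margin = t* × SE = 2.594438 × 3.1143 = 8.07986.
CI: 7.4581 ± 8.07986 → (-0.622, 15.538).
With 99% confidence, each one-unit increase in living area is associated with a change of between -0.622 and 15.538 $1000s in house sale price.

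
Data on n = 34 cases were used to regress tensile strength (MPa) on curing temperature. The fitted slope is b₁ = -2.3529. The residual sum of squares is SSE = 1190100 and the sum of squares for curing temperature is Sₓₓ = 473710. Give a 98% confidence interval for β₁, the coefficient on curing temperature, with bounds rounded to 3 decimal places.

(-3.039, -1.667)

MSE = SSE/(n − 2) = 1190100/32 = 37190.6.
SE(b₁) = √(MSE/Sₓₓ) = √(37190.6/473710) = 0.280195.
df = n − 2 = 32.
t* = t_{0.01, 32} = 2.448678.
Margin = t* × SE = 2.448678 × 0.280195 = 0.68611.
CI: -2.3529 ± 0.68611 → (-3.039, -1.667).
With 98% confidence, each one-unit increase in curing temperature is associated with a change of between -3.039 and -1.667 MPa in tensile strength.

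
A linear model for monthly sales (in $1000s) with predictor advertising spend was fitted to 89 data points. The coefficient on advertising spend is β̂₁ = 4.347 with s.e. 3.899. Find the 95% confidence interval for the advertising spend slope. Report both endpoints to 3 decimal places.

df = n − 2 = 89 − 2 = 87.
t* = t_{0.025, 87} = 1.987608.
Margin = t* × SE = 1.987608 × 3.899 = 7.74968.
CI: 4.347 ± 7.74968 → (-3.403, 12.097).
With 95% confidence, each one-unit increase in advertising spend is associated with a change of between -3.403 and 12.097 $1000s in monthly sales.

(-3.403, 12.097)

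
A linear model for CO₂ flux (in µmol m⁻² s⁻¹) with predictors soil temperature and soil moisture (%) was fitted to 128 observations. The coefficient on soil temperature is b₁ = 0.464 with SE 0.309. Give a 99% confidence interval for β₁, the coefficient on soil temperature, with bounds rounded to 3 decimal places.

df = n − k − 1 = 128 − 2 − 1 = 125.
t* = t_{0.005, 125} = 2.615733.
Margin = t* × SE = 2.615733 × 0.309 = 0.80826.
CI: 0.464 ± 0.80826 → (-0.344, 1.272).
With 99% confidence, each one-unit increase in soil temperature is associated with a change of between -0.344 and 1.272 µmol m⁻² s⁻¹ in CO₂ flux, holding the other predictors fixed.

(-0.344, 1.272)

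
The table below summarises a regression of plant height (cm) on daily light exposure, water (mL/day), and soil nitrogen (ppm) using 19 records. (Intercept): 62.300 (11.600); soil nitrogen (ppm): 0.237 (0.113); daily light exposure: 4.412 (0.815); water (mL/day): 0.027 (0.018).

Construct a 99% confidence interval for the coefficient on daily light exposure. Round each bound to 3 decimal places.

Read off: b = 4.412, SE = 0.815 for daily light exposure.
df = n − k − 1 = 19 − 3 − 1 = 15.
t* = t_{0.005, 15} = 2.946713.
Margin = t* × SE = 2.946713 × 0.815 = 2.40157.
CI: 4.412 ± 2.40157 → (2.010, 6.814).

(2.010, 6.814)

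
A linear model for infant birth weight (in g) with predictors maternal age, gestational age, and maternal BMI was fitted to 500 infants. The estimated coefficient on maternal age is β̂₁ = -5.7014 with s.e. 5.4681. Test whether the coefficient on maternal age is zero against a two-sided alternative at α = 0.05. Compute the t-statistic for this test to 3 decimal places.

t = -1.043

H₀: β₁ = 0 vs H₁: β₁ ≠ 0.
t = (β̂₁ − β₁⁰)/SE = -5.7014 / 5.4681 = -1.043.
df = n − k − 1 = 500 − 3 − 1 = 496.
Two-sided p ≈ 0.2976, which is ≥ 0.05, so fail to reject H₀.
The data do not give significant evidence of an association between maternal age and infant birth weight, after adjusting for the other predictors.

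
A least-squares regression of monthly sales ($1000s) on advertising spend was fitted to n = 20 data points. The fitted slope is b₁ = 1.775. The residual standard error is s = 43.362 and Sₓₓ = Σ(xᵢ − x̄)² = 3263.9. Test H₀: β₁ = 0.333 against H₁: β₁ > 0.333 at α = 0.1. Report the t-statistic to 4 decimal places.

SE(b₁) = s/√Sₓₓ = 43.362/√3263.9 = 0.758998.
t = (1.775 − 0.333) / 0.758998 = 1.8999.
df = n − 2 = 18.
One-sided p ≈ 0.0368, which is < 0.1, so reject H₀.
There is evidence that the true slope on advertising spend exceeds 0.333 $1000s per unit.

t = 1.8999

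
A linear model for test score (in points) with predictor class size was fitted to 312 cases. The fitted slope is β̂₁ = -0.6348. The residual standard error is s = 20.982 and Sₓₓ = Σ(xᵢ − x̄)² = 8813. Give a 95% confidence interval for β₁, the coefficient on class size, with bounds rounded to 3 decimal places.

(-1.075, -0.195)

SE(β̂₁) = s/√Sₓₓ = 20.982/√8813 = 0.223504.
df = n − 2 = 310.
t* = t_{0.025, 310} = 1.967646.
Margin = t* × SE = 1.967646 × 0.223504 = 0.43978.
CI: -0.6348 ± 0.43978 → (-1.075, -0.195).
With 95% confidence, each one-unit increase in class size is associated with a change of between -1.075 and -0.195 points in test score.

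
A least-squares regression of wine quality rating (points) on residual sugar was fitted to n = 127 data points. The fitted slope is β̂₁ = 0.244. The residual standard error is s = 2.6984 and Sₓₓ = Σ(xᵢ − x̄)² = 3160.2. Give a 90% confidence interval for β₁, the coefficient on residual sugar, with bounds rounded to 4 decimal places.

(0.1645, 0.3235)

SE(β̂₁) = s/√Sₓₓ = 2.6984/√3160.2 = 0.0480009.
df = n − 2 = 125.
t* = t_{0.05, 125} = 1.657135.
Margin = t* × SE = 1.657135 × 0.0480009 = 0.079544.
CI: 0.244 ± 0.079544 → (0.1645, 0.3235).
With 90% confidence, each one-unit increase in residual sugar is associated with a change of between 0.1645 and 0.3235 points in wine quality rating.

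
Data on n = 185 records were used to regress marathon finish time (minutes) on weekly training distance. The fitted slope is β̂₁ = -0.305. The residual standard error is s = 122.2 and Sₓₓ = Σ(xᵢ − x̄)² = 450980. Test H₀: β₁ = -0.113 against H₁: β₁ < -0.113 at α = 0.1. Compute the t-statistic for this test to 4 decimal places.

SE(β̂₁) = s/√Sₓₓ = 122.2/√450980 = 0.181967.
t = (-0.305 − (-0.113)) / 0.181967 = -1.0551.
df = n − 2 = 183.
One-sided p ≈ 0.1464, which is ≥ 0.1, so fail to reject H₀.
The data do not give significant evidence that the true slope on weekly training distance is below -0.113 minutes per unit.

t = -1.0551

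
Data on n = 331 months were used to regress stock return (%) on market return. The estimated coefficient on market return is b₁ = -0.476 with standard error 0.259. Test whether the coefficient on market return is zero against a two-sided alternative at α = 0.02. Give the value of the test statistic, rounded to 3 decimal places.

t = -1.838

H₀: β₁ = 0 vs H₁: β₁ ≠ 0.
t = (b₁ − β₁⁰)/SE = -0.476 / 0.259 = -1.838.
df = n − 2 = 331 − 2 = 329.
Two-sided p ≈ 0.0670, which is ≥ 0.02, so fail to reject H₀.
The data do not give significant evidence of an association between market return and stock return.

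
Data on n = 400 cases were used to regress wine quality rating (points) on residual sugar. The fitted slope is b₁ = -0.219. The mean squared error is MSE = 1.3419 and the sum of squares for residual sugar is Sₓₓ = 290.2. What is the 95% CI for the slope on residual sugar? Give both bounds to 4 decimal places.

SE(b₁) = √(MSE/Sₓₓ) = √(1.3419/290.2) = 0.0680004.
df = n − 2 = 398.
t* = t_{0.025, 398} = 1.965942.
Margin = t* × SE = 1.965942 × 0.0680004 = 0.133685.
CI: -0.219 ± 0.133685 → (-0.3527, -0.0853).
With 95% confidence, each one-unit increase in residual sugar is associated with a change of between -0.3527 and -0.0853 points in wine quality rating.

(-0.3527, -0.0853)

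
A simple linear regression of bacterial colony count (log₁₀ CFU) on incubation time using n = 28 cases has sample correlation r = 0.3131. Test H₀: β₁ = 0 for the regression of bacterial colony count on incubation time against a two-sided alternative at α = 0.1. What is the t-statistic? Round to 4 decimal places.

t = 1.6810

t = r·√(n − 2)/√(1 − r²) = 0.3131·√26/√0.901968 = 1.6810.
df = n − 2 = 26.
Two-sided p ≈ 0.1047, which is ≥ 0.1, so fail to reject H₀.
The data do not give significant evidence of a linear association between incubation time and bacterial colony count.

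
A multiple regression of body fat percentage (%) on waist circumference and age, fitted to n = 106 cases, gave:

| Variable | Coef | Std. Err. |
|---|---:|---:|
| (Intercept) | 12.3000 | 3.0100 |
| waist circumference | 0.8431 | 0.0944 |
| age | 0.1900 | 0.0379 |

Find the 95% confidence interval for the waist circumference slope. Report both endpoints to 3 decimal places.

(0.656, 1.030)

Read off: b = 0.8431, SE = 0.0944 for waist circumference.
df = n − k − 1 = 106 − 2 − 1 = 103.
t* = t_{0.025, 103} = 1.983264.
Margin = t* × SE = 1.983264 × 0.0944 = 0.18722.
CI: 0.8431 ± 0.18722 → (0.656, 1.030).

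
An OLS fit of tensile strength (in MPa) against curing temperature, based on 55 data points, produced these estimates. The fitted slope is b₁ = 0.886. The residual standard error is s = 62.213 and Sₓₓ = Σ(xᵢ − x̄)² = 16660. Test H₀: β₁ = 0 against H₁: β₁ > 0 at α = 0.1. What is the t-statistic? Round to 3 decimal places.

t = 1.838

SE(b₁) = s/√Sₓₓ = 62.213/√16660 = 0.481996.
t = 0.886 / 0.481996 = 1.838.
df = n − 2 = 53.
One-sided p ≈ 0.0358, which is < 0.1, so reject H₀.
There is evidence that the true slope on curing temperature is positive.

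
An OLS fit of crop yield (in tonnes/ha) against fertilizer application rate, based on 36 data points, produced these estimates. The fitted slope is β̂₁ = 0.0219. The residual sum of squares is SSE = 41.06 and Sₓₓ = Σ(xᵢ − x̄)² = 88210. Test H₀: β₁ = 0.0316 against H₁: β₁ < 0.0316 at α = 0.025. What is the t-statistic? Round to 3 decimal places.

MSE = SSE/(n − 2) = 41.06/34 = 1.20765.
SE(β̂₁) = √(MSE/Sₓₓ) = √(1.20765/88210) = 0.00370008.
t = (0.0219 − 0.0316) / 0.00370008 = -2.622.
df = n − 2 = 34.
One-sided p ≈ 0.0065, which is < 0.025, so reject H₀.
There is evidence that the true slope on fertilizer application rate is below 0.0316 tonnes/ha per unit.

t = -2.622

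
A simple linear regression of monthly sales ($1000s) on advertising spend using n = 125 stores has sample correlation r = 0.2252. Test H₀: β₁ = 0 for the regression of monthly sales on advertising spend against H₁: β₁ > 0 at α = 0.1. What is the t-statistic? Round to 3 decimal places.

t = r·√(n − 2)/√(1 − r²) = 0.2252·√123/√0.949285 = 2.563.
df = n − 2 = 123.
One-sided p ≈ 0.0058, which is < 0.1, so reject H₀.
There is evidence of a linear association between advertising spend and monthly sales.

t = 2.563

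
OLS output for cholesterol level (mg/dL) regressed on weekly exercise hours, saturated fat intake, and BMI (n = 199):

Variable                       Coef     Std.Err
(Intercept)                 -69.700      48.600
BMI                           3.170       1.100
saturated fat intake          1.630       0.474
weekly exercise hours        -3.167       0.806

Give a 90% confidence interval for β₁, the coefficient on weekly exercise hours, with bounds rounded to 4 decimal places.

(-4.4991, -1.8349)

Read off: b = -3.167, SE = 0.806 for weekly exercise hours.
df = n − k − 1 = 199 − 3 − 1 = 195.
t* = t_{0.05, 195} = 1.652705.
Margin = t* × SE = 1.652705 × 0.806 = 1.332080.
CI: -3.167 ± 1.332080 → (-4.4991, -1.8349).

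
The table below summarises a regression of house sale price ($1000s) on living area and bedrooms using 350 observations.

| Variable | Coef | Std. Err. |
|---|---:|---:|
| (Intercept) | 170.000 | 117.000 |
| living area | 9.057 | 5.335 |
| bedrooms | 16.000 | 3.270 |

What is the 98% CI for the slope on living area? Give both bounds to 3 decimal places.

(-3.412, 21.526)

Read off: b = 9.057, SE = 5.335 for living area.
df = n − k − 1 = 350 − 2 − 1 = 347.
t* = t_{0.01, 347} = 2.337142.
Margin = t* × SE = 2.337142 × 5.335 = 12.46865.
CI: 9.057 ± 12.46865 → (-3.412, 21.526).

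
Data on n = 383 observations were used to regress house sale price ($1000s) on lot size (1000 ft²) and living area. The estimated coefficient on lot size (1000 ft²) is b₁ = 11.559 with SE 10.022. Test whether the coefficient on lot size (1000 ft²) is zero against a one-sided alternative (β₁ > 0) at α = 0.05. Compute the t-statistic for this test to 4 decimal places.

t = 1.1534

H₀: β₁ = 0 vs H₁: β₁ > 0.
t = (b₁ − β₁⁰)/SE = 11.559 / 10.022 = 1.1534.
df = n − k − 1 = 383 − 2 − 1 = 380.
One-sided p ≈ 0.1247, which is ≥ 0.05, so fail to reject H₀.
The data do not give significant evidence that the true slope on lot size (1000 ft²) is positive, holding the other predictors fixed.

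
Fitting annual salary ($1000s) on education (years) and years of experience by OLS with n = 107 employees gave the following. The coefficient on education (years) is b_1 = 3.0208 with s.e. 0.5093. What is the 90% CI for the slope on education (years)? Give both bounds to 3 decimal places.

(2.176, 3.866)

df = n − k − 1 = 107 − 2 − 1 = 104.
t* = t_{0.05, 104} = 1.659637.
Margin = t* × SE = 1.659637 × 0.5093 = 0.84525.
CI: 3.0208 ± 0.84525 → (2.176, 3.866).
With 90% confidence, each one-unit increase in education (years) is associated with a change of between 2.176 and 3.866 $1000s in annual salary, holding the other predictors fixed.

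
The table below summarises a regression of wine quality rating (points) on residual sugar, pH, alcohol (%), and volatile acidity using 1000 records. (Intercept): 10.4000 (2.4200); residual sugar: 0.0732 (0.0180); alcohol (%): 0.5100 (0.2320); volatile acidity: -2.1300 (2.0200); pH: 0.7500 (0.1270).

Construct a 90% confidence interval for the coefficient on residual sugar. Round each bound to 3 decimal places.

Read off: b = 0.0732, SE = 0.0180 for residual sugar.
df = n − k − 1 = 1000 − 4 − 1 = 995.
t* = t_{0.05, 995} = 1.646386.
Margin = t* × SE = 1.646386 × 0.0180 = 0.02963.
CI: 0.0732 ± 0.02963 → (0.044, 0.103).

(0.044, 0.103)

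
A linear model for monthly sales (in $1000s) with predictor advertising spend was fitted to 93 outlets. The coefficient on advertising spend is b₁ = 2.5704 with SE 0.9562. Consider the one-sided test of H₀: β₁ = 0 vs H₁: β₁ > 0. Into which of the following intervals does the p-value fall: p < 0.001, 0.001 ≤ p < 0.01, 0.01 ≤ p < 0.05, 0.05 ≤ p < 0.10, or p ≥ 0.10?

t = 2.5704 / 0.9562 = 2.688.
df = n − 2 = 93 − 2 = 91.
One-sided p = P(T_{91} > t) ≈ 0.0043.
So 0.001 ≤ p < 0.01.

0.001 ≤ p < 0.01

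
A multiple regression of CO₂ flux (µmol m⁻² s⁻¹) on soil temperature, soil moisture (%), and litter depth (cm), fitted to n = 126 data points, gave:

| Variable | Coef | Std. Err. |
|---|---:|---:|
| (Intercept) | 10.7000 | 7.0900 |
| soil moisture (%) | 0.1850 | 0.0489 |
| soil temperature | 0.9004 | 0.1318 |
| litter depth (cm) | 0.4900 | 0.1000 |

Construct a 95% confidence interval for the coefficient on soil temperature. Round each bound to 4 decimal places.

Read off: b = 0.9004, SE = 0.1318 for soil temperature.
df = n − k − 1 = 126 − 3 − 1 = 122.
t* = t_{0.025, 122} = 1.9796.
Margin = t* × SE = 1.9796 × 0.1318 = 0.260911.
CI: 0.9004 ± 0.260911 → (0.6395, 1.1613).

(0.6395, 1.1613)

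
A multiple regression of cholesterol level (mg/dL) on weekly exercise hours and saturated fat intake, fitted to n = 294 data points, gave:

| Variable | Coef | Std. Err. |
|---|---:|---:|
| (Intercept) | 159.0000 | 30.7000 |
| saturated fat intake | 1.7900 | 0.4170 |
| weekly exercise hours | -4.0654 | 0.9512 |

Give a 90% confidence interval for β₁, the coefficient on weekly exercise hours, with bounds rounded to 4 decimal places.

(-5.6350, -2.4958)

Read off: b = -4.0654, SE = 0.9512 for weekly exercise hours.
df = n − k − 1 = 294 − 2 − 1 = 291.
t* = t_{0.05, 291} = 1.650107.
Margin = t* × SE = 1.650107 × 0.9512 = 1.569582.
CI: -4.0654 ± 1.569582 → (-5.6350, -2.4958).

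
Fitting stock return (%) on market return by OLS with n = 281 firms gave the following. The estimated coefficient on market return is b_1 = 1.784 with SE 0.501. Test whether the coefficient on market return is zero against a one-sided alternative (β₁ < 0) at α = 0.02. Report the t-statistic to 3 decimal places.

t = 3.561

H₀: β₁ = 0 vs H₁: β₁ < 0.
t = (b_1 − β₁⁰)/SE = 1.784 / 0.501 = 3.561.
df = n − 2 = 281 − 2 = 279.
One-sided p ≈ 0.9998, which is ≥ 0.02, so fail to reject H₀.
The data do not give significant evidence that the true slope on market return is negative.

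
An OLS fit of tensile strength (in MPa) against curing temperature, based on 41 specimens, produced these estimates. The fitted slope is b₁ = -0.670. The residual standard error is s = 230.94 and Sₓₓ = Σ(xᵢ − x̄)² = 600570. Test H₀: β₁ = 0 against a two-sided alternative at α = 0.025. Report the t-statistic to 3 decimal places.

t = -2.248

SE(b₁) = s/√Sₓₓ = 230.94/√600570 = 0.298001.
t = -0.670 / 0.298001 = -2.248.
df = n − 2 = 39.
Two-sided p ≈ 0.0303, which is ≥ 0.025, so fail to reject H₀.
The data do not give significant evidence of an association between curing temperature and tensile strength.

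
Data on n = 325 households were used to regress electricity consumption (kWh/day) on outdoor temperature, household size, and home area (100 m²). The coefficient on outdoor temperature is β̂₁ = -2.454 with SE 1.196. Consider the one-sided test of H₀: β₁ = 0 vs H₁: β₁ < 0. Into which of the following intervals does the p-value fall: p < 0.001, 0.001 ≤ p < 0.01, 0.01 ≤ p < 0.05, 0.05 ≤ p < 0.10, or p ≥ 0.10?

0.01 ≤ p < 0.05

t = -2.454 / 1.196 = -2.052.
df = n − k − 1 = 325 − 3 − 1 = 321.
One-sided p = P(T_{321} < t) ≈ 0.0205.
So 0.01 ≤ p < 0.05.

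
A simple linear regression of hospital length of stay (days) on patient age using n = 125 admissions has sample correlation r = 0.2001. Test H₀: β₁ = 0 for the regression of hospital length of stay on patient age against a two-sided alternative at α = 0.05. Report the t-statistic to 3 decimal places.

t = r·√(n − 2)/√(1 − r²) = 0.2001·√123/√0.95996 = 2.265.
df = n − 2 = 123.
Two-sided p ≈ 0.0253, which is < 0.05, so reject H₀.
There is evidence of a linear association between patient age and hospital length of stay.

t = 2.265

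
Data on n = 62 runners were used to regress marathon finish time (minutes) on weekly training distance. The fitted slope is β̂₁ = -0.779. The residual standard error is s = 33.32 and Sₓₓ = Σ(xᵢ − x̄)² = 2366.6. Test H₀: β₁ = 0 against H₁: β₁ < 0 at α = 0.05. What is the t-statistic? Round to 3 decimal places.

t = -1.137

SE(β̂₁) = s/√Sₓₓ = 33.32/√2366.6 = 0.684924.
t = -0.779 / 0.684924 = -1.137.
df = n − 2 = 60.
One-sided p ≈ 0.1300, which is ≥ 0.05, so fail to reject H₀.
The data do not give significant evidence that the true slope on weekly training distance is negative.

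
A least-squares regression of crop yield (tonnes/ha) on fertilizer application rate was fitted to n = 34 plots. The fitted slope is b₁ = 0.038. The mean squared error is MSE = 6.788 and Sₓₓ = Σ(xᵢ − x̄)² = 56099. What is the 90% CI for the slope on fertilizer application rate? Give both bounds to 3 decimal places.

(0.019, 0.057)

SE(b₁) = √(MSE/Sₓₓ) = √(6.788/56099) = 0.011.
df = n − 2 = 32.
t* = t_{0.05, 32} = 1.693889.
Margin = t* × SE = 1.693889 × 0.011 = 0.01863.
CI: 0.038 ± 0.01863 → (0.019, 0.057).
With 90% confidence, each one-unit increase in fertilizer application rate is associated with a change of between 0.019 and 0.057 tonnes/ha in crop yield.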